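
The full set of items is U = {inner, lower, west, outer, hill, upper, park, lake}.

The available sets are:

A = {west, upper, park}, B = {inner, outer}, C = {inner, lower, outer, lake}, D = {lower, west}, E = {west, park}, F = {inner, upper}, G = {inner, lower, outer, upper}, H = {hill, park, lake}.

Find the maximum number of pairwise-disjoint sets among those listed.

B, D, H are pairwise disjoint (B={inner,outer}; D={lower,west}; H={hill,park,lake}).
Every remaining set overlaps one of these, and no 4 of the listed sets are pairwise disjoint, so 3 is the maximum.

3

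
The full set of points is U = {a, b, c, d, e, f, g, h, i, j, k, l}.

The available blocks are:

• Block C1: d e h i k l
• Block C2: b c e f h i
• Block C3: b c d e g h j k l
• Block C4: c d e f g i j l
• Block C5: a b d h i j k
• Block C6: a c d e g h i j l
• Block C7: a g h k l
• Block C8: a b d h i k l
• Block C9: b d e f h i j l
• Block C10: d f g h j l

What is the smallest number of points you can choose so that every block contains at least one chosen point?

T = {f, h} meets every block (each contains at least one member of T), and |T| = 2.
No single point lies in every block, so at least 2 are needed and 2 is optimal.

2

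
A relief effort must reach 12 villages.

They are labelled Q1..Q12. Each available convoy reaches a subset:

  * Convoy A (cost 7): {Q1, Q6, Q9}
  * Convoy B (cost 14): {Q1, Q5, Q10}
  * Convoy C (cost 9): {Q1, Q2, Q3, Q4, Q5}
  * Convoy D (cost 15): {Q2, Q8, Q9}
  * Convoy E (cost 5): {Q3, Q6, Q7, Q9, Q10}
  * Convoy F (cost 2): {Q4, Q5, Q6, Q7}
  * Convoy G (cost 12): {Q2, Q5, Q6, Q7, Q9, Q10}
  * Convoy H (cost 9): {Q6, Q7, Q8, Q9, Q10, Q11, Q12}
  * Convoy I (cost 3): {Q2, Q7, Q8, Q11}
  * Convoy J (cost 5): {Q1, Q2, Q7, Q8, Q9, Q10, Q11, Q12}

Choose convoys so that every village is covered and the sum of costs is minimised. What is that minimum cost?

12

E, F, J together cover every village (E ∪ F ∪ J = {Q1, Q2, Q3, Q4, Q5, Q6, Q7, Q8, Q9, Q10, Q11, Q12}); total cost 5 + 2 + 5 = 12.
No covering selection has total cost below 12.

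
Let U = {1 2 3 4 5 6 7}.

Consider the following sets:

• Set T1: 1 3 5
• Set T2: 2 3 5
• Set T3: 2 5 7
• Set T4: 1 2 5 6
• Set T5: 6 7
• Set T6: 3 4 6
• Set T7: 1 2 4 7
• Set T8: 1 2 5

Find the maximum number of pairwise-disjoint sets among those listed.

2

T5, T8 are pairwise disjoint (T5={6,7}; T8={1,2,5}).
Every remaining set overlaps one of these, and no 3 of the listed sets are pairwise disjoint, so 2 is the maximum.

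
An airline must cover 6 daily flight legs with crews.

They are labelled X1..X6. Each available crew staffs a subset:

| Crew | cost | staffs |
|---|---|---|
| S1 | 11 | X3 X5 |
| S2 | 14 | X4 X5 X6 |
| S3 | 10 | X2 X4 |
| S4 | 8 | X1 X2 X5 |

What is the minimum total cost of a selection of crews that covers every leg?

33

S1, S2, S4 together cover every leg (S1 ∪ S2 ∪ S4 = {X1, X2, X3, X4, X5, X6}); total cost 11 + 14 + 8 = 33.
No covering selection has total cost below 33.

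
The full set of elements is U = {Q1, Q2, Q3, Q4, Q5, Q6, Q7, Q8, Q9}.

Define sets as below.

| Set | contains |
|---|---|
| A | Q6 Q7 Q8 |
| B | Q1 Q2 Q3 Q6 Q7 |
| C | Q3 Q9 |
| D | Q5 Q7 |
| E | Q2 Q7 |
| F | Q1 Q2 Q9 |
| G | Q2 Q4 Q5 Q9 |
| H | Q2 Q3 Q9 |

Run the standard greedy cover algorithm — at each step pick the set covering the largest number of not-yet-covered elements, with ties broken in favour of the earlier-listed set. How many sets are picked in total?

3

Greedy: pick B (covers 5 new) → pick G (covers 3 new) → pick A (covers 1 new). Total picks: 3.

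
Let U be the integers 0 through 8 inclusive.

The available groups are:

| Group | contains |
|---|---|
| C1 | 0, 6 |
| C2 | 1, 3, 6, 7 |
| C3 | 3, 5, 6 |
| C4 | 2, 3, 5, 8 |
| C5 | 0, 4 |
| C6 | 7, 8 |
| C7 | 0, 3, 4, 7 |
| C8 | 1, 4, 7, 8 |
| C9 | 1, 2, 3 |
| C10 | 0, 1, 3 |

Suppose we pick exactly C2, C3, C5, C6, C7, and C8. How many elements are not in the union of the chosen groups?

1

Union of C2, C3, C5, C6, C7, C8 = {0, 1, 3, 4, 5, 6, 7, 8}.
Not covered: 2 — 1 element.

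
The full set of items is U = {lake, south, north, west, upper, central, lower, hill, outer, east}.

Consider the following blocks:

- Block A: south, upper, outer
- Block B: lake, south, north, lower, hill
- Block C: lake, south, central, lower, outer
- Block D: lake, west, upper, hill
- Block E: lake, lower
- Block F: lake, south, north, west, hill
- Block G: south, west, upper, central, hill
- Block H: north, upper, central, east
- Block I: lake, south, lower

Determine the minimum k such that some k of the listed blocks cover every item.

C, G, and H cover everything between them: the union {lake, south, north, west, upper, central, lower, hill, outer, east} is all of U.
Only H contains east, so H is forced; the remaining 6 items need at least 2 more blocks (each remaining block adds at most 4) — so at least 3 blocks are needed, and 3 is optimal.

3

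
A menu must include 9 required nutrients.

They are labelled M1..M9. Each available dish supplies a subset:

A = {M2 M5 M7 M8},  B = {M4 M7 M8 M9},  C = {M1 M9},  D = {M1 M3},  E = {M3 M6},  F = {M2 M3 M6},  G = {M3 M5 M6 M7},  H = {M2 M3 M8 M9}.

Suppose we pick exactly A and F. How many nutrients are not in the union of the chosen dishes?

Union of A, F = {M2, M3, M5, M6, M7, M8}.
Not covered: M1, M4, M9 — 3 nutrients.

3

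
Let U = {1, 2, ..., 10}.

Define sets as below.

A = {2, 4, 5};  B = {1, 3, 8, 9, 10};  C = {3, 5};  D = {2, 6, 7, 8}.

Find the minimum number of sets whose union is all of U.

Take {A, B, D}. Their union is {1, 2, 3, 4, 5, 6, 7, 8, 9, 10}, which is all 10 points.
Only B contains 1, so B is forced; the remaining 5 points need at least 2 more sets (each remaining set adds at most 3) — so at least 3 sets are needed, and 3 is optimal.

3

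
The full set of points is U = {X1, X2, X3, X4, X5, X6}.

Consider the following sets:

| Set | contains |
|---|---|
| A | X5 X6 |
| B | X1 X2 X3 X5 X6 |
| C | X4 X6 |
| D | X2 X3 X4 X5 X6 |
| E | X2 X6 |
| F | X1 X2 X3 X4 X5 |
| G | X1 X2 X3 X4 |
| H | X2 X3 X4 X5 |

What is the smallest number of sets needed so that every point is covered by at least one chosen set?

A and G together: A ∪ G = {X1, X2, X3, X4, X5, X6} — every point is covered.
No single set has all 6 points (the largest, B, has 5), so 2 is optimal.

2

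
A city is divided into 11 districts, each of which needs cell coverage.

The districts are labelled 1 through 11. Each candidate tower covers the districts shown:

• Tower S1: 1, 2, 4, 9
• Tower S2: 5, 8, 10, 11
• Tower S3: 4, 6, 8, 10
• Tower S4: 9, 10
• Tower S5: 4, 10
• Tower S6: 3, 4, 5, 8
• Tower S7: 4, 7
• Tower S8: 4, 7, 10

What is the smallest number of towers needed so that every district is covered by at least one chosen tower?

5

S1 and S2 and S3 and S6 and S7 together: S1 ∪ S2 ∪ S3 ∪ S6 ∪ S7 = {1, 2, 3, 4, 5, 6, 7, 8, 9, 10, 11} — every district is covered.
No 4 of the 8 towers cover everything (all 70 combinations miss at least one district), so 5 is optimal.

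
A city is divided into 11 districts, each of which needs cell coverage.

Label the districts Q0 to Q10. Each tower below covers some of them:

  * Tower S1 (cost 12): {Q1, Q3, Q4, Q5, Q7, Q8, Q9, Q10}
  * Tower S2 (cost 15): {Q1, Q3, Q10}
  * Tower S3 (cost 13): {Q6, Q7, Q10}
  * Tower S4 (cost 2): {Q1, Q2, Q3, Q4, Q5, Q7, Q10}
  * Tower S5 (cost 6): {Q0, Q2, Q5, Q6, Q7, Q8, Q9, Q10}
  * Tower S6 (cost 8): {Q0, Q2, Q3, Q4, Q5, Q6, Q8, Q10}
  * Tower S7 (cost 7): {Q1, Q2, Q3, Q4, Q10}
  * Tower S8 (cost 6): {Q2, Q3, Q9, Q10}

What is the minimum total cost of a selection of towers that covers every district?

S4, S5 together cover every district (S4 ∪ S5 = {Q0, Q1, Q2, Q3, Q4, Q5, Q6, Q7, Q8, Q9, Q10}); total cost 2 + 6 = 8.
No covering selection has total cost below 8.

8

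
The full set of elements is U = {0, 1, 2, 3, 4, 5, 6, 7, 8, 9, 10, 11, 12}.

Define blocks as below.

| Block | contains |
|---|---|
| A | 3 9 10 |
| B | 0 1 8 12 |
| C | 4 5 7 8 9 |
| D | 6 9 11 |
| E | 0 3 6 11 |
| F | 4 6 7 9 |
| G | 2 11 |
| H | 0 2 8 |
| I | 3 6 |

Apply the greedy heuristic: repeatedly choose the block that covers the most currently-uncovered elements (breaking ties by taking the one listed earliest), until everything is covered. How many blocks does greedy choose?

Greedy: pick C (covers 5 new) → pick E (covers 4 new) → pick B (covers 2 new) → pick A (covers 1 new) → pick G (covers 1 new). Total picks: 5.

5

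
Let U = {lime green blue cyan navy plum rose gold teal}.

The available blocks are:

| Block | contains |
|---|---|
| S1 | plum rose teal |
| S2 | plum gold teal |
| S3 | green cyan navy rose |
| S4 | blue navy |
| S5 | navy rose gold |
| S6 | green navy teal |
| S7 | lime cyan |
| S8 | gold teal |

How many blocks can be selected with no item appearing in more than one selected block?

3

S4, S7, S8 are pairwise disjoint (S4={blue,navy}; S7={lime,cyan}; S8={gold,teal}).
Every remaining block overlaps one of these, and no 4 of the listed blocks are pairwise disjoint, so 3 is the maximum.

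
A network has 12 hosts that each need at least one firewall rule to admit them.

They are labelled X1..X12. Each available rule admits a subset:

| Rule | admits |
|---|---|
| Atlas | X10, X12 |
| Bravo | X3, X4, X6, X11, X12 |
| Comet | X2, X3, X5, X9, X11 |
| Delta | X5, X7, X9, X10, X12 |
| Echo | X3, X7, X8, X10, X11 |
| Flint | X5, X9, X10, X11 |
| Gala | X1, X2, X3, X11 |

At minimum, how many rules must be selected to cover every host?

Bravo and Comet and Echo and Gala together: Bravo ∪ Comet ∪ Echo ∪ Gala = {X1, X2, X3, X4, X5, X6, X7, X8, X9, X10, X11, X12} — every host is covered.
Only Echo contains X8, so Echo is forced; the remaining 7 hosts need at least 3 more rules (each remaining rule adds at most 3) — so at least 4 rules are needed, and 4 is optimal.

4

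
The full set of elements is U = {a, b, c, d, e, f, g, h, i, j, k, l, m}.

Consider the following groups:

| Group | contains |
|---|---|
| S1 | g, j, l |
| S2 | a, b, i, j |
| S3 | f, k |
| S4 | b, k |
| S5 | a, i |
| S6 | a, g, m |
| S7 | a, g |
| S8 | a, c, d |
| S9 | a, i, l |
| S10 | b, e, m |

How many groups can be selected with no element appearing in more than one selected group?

4

S1, S3, S5, S10 are pairwise disjoint (S1={g,j,l}; S3={f,k}; S5={a,i}; S10={b,e,m}).
Every remaining group overlaps one of these, and no 5 of the listed groups are pairwise disjoint, so 4 is the maximum.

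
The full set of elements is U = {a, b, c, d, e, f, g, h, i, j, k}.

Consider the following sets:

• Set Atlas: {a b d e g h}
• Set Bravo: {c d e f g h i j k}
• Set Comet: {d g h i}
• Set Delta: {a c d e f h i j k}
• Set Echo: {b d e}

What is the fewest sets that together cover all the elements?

2

Atlas and Bravo together: Atlas ∪ Bravo = {a, b, c, d, e, f, g, h, i, j, k} — every element is covered.
No single set has all 11 elements (the largest, Bravo, has 9), so 2 is optimal.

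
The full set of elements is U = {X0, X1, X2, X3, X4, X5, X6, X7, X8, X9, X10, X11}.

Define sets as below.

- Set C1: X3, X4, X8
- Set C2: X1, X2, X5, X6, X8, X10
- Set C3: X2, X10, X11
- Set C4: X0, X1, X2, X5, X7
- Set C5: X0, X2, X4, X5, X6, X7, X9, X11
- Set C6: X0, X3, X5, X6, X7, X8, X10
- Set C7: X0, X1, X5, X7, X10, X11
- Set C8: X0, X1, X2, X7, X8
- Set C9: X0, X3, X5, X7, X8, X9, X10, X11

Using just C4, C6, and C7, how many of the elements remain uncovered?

2

Union of C4, C6, C7 = {X0, X1, X2, X3, X5, X6, X7, X8, X10, X11}.
Not covered: X4, X9 — 2 elements.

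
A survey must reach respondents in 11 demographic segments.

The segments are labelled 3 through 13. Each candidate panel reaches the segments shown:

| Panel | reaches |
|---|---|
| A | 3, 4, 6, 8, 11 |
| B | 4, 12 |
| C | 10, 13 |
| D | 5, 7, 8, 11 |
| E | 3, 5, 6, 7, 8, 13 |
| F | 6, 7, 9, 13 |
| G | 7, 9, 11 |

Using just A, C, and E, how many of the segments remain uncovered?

Union of A, C, E = {3, 4, 5, 6, 7, 8, 10, 11, 13}.
Not covered: 9, 12 — 2 segments.

2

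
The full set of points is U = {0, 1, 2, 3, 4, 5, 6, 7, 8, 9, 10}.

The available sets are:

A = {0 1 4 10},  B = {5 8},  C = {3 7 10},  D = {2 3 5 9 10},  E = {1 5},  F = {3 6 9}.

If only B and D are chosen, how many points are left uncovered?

5

Union of B, D = {2, 3, 5, 8, 9, 10}.
Not covered: 0, 1, 4, 6, 7 — 5 points.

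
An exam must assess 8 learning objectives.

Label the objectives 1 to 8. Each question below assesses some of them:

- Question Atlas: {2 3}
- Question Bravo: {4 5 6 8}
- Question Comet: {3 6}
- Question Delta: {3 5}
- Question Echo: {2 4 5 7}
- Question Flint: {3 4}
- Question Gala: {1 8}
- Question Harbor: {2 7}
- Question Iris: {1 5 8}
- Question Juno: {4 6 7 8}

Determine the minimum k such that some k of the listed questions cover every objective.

3

Take {Atlas, Iris, Juno}. Their union is {1, 2, 3, 4, 5, 6, 7, 8}, which is all 8 objectives.
No 2 of the 10 questions cover everything (all 45 combinations miss at least one objective), so 3 is optimal.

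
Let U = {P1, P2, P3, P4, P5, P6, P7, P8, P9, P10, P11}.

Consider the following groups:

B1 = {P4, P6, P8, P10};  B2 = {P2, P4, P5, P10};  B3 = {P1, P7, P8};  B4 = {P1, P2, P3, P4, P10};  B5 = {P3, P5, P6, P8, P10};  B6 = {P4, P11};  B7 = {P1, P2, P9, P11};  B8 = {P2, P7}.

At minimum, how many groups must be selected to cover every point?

B1 and B5 and B7 and B8 together: B1 ∪ B5 ∪ B7 ∪ B8 = {P1, P2, P3, P4, P5, P6, P7, P8, P9, P10, P11} — every point is covered.
No 3 of the 8 groups cover everything (all 56 combinations miss at least one point), so 4 is optimal.

4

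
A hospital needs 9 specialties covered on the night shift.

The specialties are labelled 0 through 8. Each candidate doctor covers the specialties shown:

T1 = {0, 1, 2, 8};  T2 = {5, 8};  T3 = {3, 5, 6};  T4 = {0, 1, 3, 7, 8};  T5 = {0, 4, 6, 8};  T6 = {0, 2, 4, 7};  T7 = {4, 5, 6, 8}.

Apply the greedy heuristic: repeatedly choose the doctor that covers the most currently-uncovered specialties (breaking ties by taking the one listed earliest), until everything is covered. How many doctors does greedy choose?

3

Greedy: pick T4 (covers 5 new) → pick T7 (covers 3 new) → pick T1 (covers 1 new). Total picks: 3.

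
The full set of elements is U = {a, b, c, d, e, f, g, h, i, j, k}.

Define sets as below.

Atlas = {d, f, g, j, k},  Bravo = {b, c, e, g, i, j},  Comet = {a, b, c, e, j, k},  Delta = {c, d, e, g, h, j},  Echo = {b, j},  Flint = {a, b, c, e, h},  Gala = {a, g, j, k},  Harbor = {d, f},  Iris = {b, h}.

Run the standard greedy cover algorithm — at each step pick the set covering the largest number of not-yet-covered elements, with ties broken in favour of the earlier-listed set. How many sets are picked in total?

Greedy: pick Bravo (covers 6 new) → pick Atlas (covers 3 new) → pick Flint (covers 2 new). Total picks: 3.

3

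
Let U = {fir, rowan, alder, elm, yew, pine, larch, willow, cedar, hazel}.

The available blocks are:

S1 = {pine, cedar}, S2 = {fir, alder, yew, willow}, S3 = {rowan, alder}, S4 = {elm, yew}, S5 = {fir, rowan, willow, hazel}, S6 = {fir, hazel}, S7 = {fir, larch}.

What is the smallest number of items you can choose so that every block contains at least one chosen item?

The 4 items {fir, alder, elm, cedar} hit every block.
The blocks S1, S3, S4, S7 are pairwise disjoint, so any hitting set needs a separate item for each — at least 4. Hence 4 is optimal.

4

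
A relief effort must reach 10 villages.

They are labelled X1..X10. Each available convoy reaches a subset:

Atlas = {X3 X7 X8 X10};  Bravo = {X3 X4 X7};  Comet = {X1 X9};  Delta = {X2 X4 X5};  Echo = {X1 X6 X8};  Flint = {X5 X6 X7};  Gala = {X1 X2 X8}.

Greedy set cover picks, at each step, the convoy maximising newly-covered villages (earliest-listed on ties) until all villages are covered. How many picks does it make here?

4

Greedy: pick Atlas (covers 4 new) → pick Delta (covers 3 new) → pick Comet (covers 2 new) → pick Echo (covers 1 new). Total picks: 4.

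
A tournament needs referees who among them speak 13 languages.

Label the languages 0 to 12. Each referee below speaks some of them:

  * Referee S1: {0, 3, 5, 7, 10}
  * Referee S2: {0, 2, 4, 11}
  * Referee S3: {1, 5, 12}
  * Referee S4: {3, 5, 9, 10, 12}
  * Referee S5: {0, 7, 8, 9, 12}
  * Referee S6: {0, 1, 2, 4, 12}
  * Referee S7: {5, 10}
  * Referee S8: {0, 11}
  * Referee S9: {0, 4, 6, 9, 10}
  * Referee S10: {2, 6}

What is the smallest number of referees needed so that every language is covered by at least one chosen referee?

5

Take {S2, S3, S4, S5, S10}. Their union is {0, 1, 2, 3, 4, 5, 6, 7, 8, 9, 10, 11, 12}, which is all 13 languages.
No 4 of the 10 referees cover everything (all 210 combinations miss at least one language), so 5 is optimal.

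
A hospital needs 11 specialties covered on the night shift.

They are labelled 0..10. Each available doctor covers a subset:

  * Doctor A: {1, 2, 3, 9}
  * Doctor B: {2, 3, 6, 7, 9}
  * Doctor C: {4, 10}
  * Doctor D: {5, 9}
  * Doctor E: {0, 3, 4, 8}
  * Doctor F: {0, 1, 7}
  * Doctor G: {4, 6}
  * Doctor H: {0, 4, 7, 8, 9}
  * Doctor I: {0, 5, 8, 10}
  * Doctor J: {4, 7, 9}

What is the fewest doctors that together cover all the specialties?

4

B and F and I and J together: B ∪ F ∪ I ∪ J = {0, 1, 2, 3, 4, 5, 6, 7, 8, 9, 10} — every specialty is covered.
No 3 of the 10 doctors cover everything (all 120 combinations miss at least one specialty), so 4 is optimal.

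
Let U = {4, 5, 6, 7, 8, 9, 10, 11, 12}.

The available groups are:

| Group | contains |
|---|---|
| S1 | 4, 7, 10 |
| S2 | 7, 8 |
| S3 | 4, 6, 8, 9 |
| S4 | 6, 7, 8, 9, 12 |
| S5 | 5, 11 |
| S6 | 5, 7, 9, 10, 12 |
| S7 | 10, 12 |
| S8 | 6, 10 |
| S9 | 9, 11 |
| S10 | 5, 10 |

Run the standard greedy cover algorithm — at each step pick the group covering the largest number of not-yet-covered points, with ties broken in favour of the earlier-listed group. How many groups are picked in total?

3

Greedy: pick S4 (covers 5 new) → pick S1 (covers 2 new) → pick S5 (covers 2 new). Total picks: 3.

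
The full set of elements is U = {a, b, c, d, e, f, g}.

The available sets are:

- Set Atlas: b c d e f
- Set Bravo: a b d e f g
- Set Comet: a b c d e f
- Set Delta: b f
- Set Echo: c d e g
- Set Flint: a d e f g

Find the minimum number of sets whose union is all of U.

2

Take {Atlas, Flint}. Their union is {a, b, c, d, e, f, g}, which is all 7 elements.
No single set has all 7 elements (the largest, Bravo, has 6), so 2 is optimal.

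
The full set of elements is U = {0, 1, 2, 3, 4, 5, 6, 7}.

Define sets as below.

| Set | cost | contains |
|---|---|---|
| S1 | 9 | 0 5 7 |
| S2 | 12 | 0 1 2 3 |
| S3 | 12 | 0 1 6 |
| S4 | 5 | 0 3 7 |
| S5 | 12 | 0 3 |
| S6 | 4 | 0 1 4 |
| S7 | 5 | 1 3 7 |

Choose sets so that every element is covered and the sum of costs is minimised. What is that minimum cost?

S1, S2, S3, S6 together cover every element (S1 ∪ S2 ∪ S3 ∪ S6 = {0, 1, 2, 3, 4, 5, 6, 7}); total cost 9 + 12 + 12 + 4 = 37.
The greedy pick S6, S4, S1, S2, S3 costs 42; no covering selection beats 37.

37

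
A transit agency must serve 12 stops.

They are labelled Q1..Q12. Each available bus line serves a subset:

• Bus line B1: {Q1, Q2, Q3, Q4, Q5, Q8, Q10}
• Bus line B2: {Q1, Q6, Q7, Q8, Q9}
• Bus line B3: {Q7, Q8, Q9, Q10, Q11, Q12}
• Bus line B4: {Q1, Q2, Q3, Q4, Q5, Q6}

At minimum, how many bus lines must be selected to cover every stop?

B3 and B4 together: B3 ∪ B4 = {Q1, Q2, Q3, Q4, Q5, Q6, Q7, Q8, Q9, Q10, Q11, Q12} — every stop is covered.
No single bus line has all 12 stops (the largest, B1, has 7), so 2 is optimal.

2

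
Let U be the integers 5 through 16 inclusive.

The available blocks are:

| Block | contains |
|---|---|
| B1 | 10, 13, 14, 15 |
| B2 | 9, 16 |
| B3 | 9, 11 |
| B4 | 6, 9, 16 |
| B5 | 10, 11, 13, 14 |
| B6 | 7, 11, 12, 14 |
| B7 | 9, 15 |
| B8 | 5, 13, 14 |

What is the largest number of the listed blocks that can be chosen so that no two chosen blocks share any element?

2

B7, B8 are pairwise disjoint (B7={9,15}; B8={5,13,14}).
Every remaining block overlaps one of these, and no 3 of the listed blocks are pairwise disjoint, so 2 is the maximum.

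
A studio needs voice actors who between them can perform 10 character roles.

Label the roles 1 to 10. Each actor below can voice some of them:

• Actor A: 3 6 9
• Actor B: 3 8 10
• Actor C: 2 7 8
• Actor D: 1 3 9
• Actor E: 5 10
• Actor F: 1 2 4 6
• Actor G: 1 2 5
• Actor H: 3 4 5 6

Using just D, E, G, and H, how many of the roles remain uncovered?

2

Union of D, E, G, H = {1, 2, 3, 4, 5, 6, 9, 10}.
Not covered: 7, 8 — 2 roles.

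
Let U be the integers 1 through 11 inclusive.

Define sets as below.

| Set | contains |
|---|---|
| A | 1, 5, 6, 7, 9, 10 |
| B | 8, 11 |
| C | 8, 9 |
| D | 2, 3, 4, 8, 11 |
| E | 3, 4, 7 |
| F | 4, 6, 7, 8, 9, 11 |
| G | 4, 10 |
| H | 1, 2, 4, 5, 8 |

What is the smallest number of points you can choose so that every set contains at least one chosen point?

3

Take T = {4, 8, 10}. Each listed set contains at least one of these, so T is a hitting set of size 3.
No choice of 2 points meets every set, so 3 is the minimum.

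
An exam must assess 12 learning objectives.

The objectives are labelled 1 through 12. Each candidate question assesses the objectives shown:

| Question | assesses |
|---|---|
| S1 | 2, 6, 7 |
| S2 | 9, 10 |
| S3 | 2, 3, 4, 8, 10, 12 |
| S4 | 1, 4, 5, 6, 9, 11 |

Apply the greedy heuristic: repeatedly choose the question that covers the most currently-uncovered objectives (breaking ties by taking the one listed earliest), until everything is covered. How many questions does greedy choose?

Greedy: pick S3 (covers 6 new) → pick S4 (covers 5 new) → pick S1 (covers 1 new). Total picks: 3.

3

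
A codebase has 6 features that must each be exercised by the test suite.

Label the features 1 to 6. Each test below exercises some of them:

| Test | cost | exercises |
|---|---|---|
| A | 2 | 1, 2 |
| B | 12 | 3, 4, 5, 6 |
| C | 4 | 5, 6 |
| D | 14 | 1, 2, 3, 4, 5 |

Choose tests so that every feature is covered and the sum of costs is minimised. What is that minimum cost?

A, B together cover every feature (A ∪ B = {1, 2, 3, 4, 5, 6}); total cost 2 + 12 = 14.
The greedy pick A, C, B costs 18; no covering selection beats 14.

14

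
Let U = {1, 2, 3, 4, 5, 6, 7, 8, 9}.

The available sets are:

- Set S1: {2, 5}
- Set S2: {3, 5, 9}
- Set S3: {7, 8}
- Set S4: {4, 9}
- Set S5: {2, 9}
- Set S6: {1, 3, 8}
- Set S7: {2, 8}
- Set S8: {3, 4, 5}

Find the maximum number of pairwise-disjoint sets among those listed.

S3, S5, S8 are pairwise disjoint (S3={7,8}; S5={2,9}; S8={3,4,5}).
Every remaining set overlaps one of these, and no 4 of the listed sets are pairwise disjoint, so 3 is the maximum.

3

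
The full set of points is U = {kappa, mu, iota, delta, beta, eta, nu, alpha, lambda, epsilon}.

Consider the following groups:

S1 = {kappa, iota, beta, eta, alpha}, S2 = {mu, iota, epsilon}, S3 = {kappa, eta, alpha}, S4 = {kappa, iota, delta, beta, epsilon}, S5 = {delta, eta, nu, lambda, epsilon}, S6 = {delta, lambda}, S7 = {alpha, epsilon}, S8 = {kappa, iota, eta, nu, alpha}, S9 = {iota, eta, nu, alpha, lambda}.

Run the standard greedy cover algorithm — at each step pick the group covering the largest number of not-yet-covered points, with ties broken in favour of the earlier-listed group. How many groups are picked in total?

Greedy: pick S1 (covers 5 new) → pick S5 (covers 4 new) → pick S2 (covers 1 new). Total picks: 3.

3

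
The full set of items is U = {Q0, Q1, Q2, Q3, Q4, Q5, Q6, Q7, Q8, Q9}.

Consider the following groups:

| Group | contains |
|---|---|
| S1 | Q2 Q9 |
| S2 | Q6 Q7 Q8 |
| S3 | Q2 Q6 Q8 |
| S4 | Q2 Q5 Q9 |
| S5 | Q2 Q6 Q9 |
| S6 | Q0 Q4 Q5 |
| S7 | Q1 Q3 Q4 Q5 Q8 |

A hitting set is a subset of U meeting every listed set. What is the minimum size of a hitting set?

3

The 3 items {Q2, Q5, Q8} hit every group.
The groups S1, S2, S6 are pairwise disjoint, so any hitting set needs a separate item for each — at least 3. Hence 3 is optimal.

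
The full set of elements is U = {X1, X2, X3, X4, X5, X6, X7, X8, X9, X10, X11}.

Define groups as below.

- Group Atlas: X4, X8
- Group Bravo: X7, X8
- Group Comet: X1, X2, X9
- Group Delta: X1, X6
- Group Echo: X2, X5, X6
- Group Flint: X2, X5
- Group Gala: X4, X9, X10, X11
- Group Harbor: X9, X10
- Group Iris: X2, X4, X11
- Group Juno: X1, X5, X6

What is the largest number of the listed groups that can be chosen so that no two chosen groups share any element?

Bravo, Delta, Flint, Harbor are pairwise disjoint (Bravo={X7,X8}; Delta={X1,X6}; Flint={X2,X5}; Harbor={X9,X10}).
Every remaining group overlaps one of these, and no 5 of the listed groups are pairwise disjoint, so 4 is the maximum.

4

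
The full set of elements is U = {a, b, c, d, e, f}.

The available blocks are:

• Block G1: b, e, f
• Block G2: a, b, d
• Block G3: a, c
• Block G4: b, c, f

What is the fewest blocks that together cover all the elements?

G1 and G2 and G4 together: G1 ∪ G2 ∪ G4 = {a, b, c, d, e, f} — every element is covered.
Only G2 contains d, so G2 is forced; the remaining 3 elements need at least 2 more blocks (each remaining block adds at most 2) — so at least 3 blocks are needed, and 3 is optimal.

3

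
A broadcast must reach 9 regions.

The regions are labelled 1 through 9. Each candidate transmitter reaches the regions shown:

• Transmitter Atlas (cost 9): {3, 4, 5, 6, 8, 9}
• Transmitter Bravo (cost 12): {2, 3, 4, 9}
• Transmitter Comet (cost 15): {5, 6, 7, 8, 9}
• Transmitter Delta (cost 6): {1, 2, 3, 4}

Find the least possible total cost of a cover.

21

Comet, Delta together cover every region (Comet ∪ Delta = {1, 2, 3, 4, 5, 6, 7, 8, 9}); total cost 15 + 6 = 21.
The greedy pick Atlas, Delta, Comet costs 30; no covering selection beats 21.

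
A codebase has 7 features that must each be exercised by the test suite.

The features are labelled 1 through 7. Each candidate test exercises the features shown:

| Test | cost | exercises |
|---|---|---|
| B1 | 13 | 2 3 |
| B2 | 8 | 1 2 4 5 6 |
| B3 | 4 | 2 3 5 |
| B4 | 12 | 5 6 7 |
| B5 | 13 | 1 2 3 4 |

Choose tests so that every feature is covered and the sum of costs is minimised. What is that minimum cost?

24

B2, B3, B4 together cover every feature (B2 ∪ B3 ∪ B4 = {1, 2, 3, 4, 5, 6, 7}); total cost 8 + 4 + 12 = 24.
No covering selection has total cost below 24.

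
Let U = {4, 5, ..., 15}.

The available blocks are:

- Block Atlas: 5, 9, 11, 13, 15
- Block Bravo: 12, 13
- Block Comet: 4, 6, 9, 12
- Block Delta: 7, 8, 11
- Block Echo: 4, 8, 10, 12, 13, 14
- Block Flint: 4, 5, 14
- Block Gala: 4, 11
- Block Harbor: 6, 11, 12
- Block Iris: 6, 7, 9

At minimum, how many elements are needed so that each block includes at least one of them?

Take H = {4, 9, 11, 12}. Each listed block contains at least one of these, so H is a hitting set of size 4.
No choice of 3 elements meets every block, so 4 is the minimum.

4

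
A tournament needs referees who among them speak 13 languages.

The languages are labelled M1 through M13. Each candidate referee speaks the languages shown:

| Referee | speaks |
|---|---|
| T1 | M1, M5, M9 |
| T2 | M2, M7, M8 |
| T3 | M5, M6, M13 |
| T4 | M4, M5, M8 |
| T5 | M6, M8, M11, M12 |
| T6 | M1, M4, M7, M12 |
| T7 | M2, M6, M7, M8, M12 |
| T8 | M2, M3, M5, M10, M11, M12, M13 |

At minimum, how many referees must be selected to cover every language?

4

Take {T1, T6, T7, T8}. Their union is {M1, M2, M3, M4, M5, M6, M7, M8, M9, M10, M11, M12, M13}, which is all 13 languages.
No 3 of the 8 referees cover everything (all 56 combinations miss at least one language), so 4 is optimal.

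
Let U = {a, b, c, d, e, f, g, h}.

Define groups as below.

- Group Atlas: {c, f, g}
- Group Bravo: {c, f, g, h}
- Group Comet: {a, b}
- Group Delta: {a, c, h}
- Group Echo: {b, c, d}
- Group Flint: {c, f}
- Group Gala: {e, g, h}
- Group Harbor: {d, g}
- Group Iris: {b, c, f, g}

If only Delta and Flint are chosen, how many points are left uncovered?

4

Union of Delta, Flint = {a, c, f, h}.
Not covered: b, d, e, g — 4 points.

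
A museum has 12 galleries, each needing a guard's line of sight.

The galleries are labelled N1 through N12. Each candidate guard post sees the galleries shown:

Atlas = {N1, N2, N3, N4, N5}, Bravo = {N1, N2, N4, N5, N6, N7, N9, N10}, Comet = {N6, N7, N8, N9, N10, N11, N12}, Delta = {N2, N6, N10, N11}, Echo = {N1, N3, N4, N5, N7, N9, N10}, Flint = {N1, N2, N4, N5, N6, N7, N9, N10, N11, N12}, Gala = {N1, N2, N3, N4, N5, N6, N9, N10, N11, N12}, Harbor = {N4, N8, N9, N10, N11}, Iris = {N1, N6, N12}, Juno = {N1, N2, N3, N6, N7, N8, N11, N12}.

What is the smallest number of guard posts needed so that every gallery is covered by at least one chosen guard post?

Comet and Gala together: Comet ∪ Gala = {N1, N2, N3, N4, N5, N6, N7, N8, N9, N10, N11, N12} — every gallery is covered.
No single guard post has all 12 galleries (the largest, Flint, has 10), so 2 is optimal.

2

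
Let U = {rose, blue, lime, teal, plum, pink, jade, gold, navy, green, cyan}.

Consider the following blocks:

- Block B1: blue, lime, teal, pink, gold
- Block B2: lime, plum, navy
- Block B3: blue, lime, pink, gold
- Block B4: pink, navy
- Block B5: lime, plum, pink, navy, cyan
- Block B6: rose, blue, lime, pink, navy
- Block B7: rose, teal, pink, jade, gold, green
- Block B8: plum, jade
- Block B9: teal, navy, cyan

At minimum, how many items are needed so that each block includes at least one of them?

The 3 items {jade, gold, navy} hit every block.
The blocks B3, B8, B9 are pairwise disjoint, so any hitting set needs a separate item for each — at least 3. Hence 3 is optimal.

3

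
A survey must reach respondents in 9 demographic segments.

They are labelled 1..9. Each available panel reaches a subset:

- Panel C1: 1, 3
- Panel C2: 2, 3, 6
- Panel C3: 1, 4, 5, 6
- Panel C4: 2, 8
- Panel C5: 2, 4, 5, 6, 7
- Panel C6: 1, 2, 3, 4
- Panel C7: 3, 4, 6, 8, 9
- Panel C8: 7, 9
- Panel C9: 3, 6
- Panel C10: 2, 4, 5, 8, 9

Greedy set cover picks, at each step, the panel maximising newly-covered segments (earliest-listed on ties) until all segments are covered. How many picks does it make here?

3

Greedy: pick C5 (covers 5 new) → pick C7 (covers 3 new) → pick C1 (covers 1 new). Total picks: 3.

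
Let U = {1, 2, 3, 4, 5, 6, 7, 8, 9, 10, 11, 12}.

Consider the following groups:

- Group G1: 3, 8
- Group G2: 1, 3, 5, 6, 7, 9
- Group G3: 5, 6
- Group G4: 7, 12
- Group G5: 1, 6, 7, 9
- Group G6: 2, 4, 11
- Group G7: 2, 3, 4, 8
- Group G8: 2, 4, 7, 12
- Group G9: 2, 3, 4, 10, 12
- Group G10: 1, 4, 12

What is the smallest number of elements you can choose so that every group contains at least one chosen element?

The 4 elements {3, 4, 5, 7} hit every group.
The groups G1, G3, G4, G6 are pairwise disjoint, so any hitting set needs a separate element for each — at least 4. Hence 4 is optimal.

4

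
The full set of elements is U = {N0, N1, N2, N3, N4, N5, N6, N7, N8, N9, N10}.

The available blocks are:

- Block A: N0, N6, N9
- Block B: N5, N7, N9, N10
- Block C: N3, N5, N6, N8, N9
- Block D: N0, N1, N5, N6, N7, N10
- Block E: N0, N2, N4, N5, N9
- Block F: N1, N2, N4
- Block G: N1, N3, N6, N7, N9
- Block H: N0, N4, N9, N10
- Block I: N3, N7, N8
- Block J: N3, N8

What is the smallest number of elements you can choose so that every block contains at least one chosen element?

3

Take T = {N1, N8, N9}. Each listed block contains at least one of these, so T is a hitting set of size 3.
The blocks A, F, I are pairwise disjoint, so any hitting set needs a separate element for each — at least 3. Hence 3 is optimal.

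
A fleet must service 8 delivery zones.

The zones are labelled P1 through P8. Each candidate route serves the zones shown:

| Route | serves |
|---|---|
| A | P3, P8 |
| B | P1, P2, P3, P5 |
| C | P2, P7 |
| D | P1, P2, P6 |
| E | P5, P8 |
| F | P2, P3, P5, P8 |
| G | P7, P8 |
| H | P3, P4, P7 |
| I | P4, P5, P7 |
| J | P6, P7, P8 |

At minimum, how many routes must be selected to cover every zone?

D and F and H together: D ∪ F ∪ H = {P1, P2, P3, P4, P5, P6, P7, P8} — every zone is covered.
No 2 of the 10 routes cover everything (all 45 combinations miss at least one zone), so 3 is optimal.

3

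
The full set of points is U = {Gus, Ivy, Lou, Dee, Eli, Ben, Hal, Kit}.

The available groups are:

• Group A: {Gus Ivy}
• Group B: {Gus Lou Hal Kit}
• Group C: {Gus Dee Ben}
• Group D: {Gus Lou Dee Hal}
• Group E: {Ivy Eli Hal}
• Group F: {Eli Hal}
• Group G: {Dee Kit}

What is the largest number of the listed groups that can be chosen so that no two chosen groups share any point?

A, F, G are pairwise disjoint (A={Gus,Ivy}; F={Eli,Hal}; G={Dee,Kit}).
Every remaining group overlaps one of these, and no 4 of the listed groups are pairwise disjoint, so 3 is the maximum.

3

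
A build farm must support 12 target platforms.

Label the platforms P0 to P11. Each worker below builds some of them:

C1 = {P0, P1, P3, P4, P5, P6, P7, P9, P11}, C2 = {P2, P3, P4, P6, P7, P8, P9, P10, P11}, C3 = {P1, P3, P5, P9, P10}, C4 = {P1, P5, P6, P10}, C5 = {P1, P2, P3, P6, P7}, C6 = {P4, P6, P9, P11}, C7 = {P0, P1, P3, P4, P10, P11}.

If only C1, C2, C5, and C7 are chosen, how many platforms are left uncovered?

Union of C1, C2, C5, C7 = {P0, P1, P2, P3, P4, P5, P6, P7, P8, P9, P10, P11} — that's every platform, so 0 are uncovered.

0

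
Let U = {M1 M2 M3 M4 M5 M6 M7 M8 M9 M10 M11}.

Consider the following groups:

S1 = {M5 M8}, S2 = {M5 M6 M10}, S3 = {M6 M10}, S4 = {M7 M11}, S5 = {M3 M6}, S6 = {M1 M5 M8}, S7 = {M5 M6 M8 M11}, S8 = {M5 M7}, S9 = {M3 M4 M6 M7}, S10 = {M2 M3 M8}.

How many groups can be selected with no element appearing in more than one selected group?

S3, S8, S10 are pairwise disjoint (S3={M6,M10}; S8={M5,M7}; S10={M2,M3,M8}).
Every remaining group overlaps one of these, and no 4 of the listed groups are pairwise disjoint, so 3 is the maximum.

3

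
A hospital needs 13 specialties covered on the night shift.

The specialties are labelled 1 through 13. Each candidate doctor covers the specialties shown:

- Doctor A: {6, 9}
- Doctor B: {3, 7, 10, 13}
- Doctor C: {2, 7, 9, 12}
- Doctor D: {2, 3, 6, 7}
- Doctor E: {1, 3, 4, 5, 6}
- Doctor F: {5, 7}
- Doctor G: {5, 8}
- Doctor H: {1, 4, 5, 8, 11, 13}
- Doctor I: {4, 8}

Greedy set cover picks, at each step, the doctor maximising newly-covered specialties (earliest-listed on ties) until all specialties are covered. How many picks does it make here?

Greedy: pick H (covers 6 new) → pick C (covers 4 new) → pick B (covers 2 new) → pick A (covers 1 new). Total picks: 4.

4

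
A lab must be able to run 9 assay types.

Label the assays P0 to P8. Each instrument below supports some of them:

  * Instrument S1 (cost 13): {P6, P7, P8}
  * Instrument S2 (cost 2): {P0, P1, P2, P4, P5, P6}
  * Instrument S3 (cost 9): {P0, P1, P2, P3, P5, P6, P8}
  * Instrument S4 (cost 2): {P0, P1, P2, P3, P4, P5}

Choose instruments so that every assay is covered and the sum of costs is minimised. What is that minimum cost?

15

S1, S4 together cover every assay (S1 ∪ S4 = {P0, P1, P2, P3, P4, P5, P6, P7, P8}); total cost 13 + 2 = 15.
The greedy pick S2, S4, S1 costs 17; no covering selection beats 15.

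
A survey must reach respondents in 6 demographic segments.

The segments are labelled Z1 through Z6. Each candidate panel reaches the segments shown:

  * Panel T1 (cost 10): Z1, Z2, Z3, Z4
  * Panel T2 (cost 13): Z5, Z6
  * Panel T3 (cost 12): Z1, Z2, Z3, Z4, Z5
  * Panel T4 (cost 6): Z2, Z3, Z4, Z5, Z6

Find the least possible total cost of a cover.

T1, T4 together cover every segment (T1 ∪ T4 = {Z1, Z2, Z3, Z4, Z5, Z6}); total cost 10 + 6 = 16.
No covering selection has total cost below 16.

16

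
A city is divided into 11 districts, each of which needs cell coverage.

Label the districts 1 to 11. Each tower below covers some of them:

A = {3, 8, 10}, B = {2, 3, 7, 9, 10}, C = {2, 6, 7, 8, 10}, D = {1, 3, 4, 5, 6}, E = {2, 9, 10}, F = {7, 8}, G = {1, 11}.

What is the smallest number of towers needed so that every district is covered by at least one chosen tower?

4

Take {D, E, F, G}. Their union is {1, 2, 3, 4, 5, 6, 7, 8, 9, 10, 11}, which is all 11 districts.
No 3 of the 7 towers cover everything (all 35 combinations miss at least one district), so 4 is optimal.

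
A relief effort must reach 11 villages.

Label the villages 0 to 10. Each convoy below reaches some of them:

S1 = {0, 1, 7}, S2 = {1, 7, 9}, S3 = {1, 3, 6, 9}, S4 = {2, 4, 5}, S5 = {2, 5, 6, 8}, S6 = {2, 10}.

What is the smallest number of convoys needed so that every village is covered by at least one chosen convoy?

5

S1 and S3 and S4 and S5 and S6 together: S1 ∪ S3 ∪ S4 ∪ S5 ∪ S6 = {0, 1, 2, 3, 4, 5, 6, 7, 8, 9, 10} — every village is covered.
No 4 of the 6 convoys cover everything (all 15 combinations miss at least one village), so 5 is optimal.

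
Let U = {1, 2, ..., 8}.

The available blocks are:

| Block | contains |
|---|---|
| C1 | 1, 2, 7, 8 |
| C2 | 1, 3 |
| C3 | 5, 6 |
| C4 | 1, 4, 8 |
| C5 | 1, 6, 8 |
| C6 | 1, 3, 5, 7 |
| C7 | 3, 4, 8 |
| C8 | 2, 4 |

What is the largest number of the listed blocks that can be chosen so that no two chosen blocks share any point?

C2, C3, C8 are pairwise disjoint (C2={1,3}; C3={5,6}; C8={2,4}).
Every remaining block overlaps one of these, and no 4 of the listed blocks are pairwise disjoint, so 3 is the maximum.

3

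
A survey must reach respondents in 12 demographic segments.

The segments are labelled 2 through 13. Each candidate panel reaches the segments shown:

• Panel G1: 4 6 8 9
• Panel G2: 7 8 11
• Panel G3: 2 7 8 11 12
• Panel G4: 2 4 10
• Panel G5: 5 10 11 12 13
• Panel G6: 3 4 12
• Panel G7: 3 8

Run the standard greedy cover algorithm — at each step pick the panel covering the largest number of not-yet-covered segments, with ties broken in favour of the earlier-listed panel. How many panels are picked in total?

Greedy: pick G3 (covers 5 new) → pick G1 (covers 3 new) → pick G5 (covers 3 new) → pick G6 (covers 1 new). Total picks: 4.

4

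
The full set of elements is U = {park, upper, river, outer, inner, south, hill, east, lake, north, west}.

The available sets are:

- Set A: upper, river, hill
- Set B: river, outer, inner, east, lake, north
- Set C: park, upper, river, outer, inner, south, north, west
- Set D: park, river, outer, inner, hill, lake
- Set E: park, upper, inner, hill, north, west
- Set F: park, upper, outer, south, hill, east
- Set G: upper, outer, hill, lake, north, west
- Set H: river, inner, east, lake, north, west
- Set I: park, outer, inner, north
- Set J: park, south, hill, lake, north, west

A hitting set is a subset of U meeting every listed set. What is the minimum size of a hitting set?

T = {inner, hill} meets every set (each contains at least one member of T), and |T| = 2.
The sets A, I are pairwise disjoint, so any hitting set needs a separate element for each — at least 2. Hence 2 is optimal.

2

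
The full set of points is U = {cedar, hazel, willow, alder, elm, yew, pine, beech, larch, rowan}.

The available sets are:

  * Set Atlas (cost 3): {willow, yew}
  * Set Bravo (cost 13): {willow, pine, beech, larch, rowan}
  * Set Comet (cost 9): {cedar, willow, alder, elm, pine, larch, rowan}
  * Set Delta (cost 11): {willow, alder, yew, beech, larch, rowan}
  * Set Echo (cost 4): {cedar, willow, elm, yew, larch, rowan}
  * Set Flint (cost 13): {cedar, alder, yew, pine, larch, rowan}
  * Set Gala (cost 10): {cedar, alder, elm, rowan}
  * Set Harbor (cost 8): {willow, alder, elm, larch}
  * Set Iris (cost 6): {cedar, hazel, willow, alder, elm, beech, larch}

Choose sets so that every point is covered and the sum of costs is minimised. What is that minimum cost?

18

Atlas, Comet, Iris together cover every point (Atlas ∪ Comet ∪ Iris = {cedar, hazel, willow, alder, elm, yew, pine, beech, larch, rowan}); total cost 3 + 9 + 6 = 18.
The greedy pick Echo, Iris, Comet costs 19; no covering selection beats 18.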